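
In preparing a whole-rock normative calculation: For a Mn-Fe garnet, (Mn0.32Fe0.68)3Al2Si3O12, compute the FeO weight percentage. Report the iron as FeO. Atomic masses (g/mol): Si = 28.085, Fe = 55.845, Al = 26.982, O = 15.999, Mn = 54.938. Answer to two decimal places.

Formula mass = 496.871 g/mol.
2.04 Fe → 2.0400 mol FeO per formula unit; M(FeO) = 71.844, so FeO mass = 146.562 g.
146.562/496.871 × 100 = 29.50 wt%.

29.50 wt%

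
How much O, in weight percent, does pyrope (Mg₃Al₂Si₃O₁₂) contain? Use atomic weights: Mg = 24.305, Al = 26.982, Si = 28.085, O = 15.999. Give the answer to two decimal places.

Formula mass = 3·24.305 + 2·26.982 + 3·28.085 + 12·15.999 = 403.122 g/mol, of which 191.988 g is O.
So O makes up 191.988/403.122 = 0.4763 of the mass, i.e. 47.63%.

47.63 weight percent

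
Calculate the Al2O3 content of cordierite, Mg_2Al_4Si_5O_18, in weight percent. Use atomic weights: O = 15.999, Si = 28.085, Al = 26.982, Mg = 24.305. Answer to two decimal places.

34.86 wt%

Molar mass of Mg_2Al_4Si_5O_18 = 2·24.305 + 4·26.982 + 5·28.085 + 18·15.999 = 584.945 g/mol.
Each formula unit contains 4 Al, equivalent to 4/2 = 2.0000 mol Al2O3.
M(Al2O3) = 2×26.982 + 3×15.999 = 101.961 g/mol.
Mass of Al2O3 per formula unit = 2.0000 × 101.961 = 203.922 g.
Al2O3 wt% = 203.922 / 584.945 × 100 = 34.86%.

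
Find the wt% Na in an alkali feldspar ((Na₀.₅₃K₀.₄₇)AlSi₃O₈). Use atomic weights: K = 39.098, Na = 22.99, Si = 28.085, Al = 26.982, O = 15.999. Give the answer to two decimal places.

4.52 mass %

Molar mass of (Na₀.₅₃K₀.₄₇)AlSi₃O₈: 0.53*22.99 + 0.47*39.098 + 1*26.982 + 3*28.085 + 8*15.999 = 269.790 g/mol.
Mass of Na per formula unit: 0.53 × 22.99 = 12.185 g.
Weight fraction Na = 12.185 / 269.790 = 0.0452.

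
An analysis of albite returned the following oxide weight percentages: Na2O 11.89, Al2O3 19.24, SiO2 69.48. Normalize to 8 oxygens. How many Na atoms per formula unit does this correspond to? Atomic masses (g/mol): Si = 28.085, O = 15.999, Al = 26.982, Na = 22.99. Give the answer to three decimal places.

Na2O (M=61.979): mol = 0.19184; Na = 0.38368, O = 0.19184.
Al2O3 (M=101.961): mol = 0.18870; Al = 0.37740, O = 0.56610.
SiO2 (M=60.083): mol = 1.15640; Si = 1.15640, O = 2.31280.
ΣO = 3.07074; factor = 8/ΣO = 2.60524.
Na apfu = 0.38368 × 2.60524 = 1.000.

1.000 Na apfu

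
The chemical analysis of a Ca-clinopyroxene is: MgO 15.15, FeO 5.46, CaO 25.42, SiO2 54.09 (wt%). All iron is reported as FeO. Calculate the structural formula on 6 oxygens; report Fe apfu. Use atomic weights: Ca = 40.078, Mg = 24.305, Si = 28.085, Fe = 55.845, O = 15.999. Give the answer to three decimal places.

MgO (M=40.304): mol = 0.37589; Mg = 0.37589, O = 0.37589.
FeO (M=71.844): mol = 0.07600; Fe = 0.07600, O = 0.07600.
CaO (M=56.077): mol = 0.45331; Ca = 0.45331, O = 0.45331.
SiO2 (M=60.083): mol = 0.90025; Si = 0.90025, O = 1.80050.
ΣO = 2.70570; factor = 6/ΣO = 2.21754.
Fe apfu = 0.07600 × 2.21754 = 0.169.

0.169 Fe apfu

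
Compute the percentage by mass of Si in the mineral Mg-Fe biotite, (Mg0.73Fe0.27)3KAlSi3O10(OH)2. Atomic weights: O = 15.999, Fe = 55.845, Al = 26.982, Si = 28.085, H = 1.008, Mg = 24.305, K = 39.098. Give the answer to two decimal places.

Formula mass = 2.19·24.305 + 0.81·55.845 + 1·39.098 + 1·26.982 + 3·28.085 + 12·15.999 + 2·1.008 = 442.801 g/mol, of which 84.255 g is Si.
So Si makes up 84.255/442.801 = 0.1903 of the mass, i.e. 19.03%.

19.03 wt%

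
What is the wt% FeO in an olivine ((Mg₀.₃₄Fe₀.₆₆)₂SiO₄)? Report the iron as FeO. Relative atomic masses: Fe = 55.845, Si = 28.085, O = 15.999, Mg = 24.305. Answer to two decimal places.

52.01 wt%

Formula mass = 182.324 g/mol.
1.32 Fe → 1.3200 mol FeO per formula unit; M(FeO) = 71.844, so FeO mass = 94.834 g.
94.834/182.324 × 100 = 52.01 wt%.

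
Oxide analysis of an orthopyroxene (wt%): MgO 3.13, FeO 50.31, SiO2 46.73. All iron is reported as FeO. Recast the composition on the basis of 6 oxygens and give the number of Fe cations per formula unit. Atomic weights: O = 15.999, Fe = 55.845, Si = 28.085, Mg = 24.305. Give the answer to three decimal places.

1.801 Fe apfu

MgO (M=40.304): mol = 0.07766; Mg = 0.07766, O = 0.07766.
FeO (M=71.844): mol = 0.70027; Fe = 0.70027, O = 0.70027.
SiO2 (M=60.083): mol = 0.77776; Si = 0.77776, O = 1.55552.
ΣO = 2.33345; factor = 6/ΣO = 2.57130.
Fe apfu = 0.70027 × 2.57130 = 1.801.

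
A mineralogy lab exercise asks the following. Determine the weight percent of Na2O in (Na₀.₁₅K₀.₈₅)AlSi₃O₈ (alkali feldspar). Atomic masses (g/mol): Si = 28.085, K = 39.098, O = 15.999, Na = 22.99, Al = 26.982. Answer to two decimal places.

M((Na₀.₁₅K₀.₈₅)AlSi₃O₈) = 275.911 g/mol; M(Na2O) = 61.979 g/mol.
Moles Na2O per formula unit = 0.15 Na ÷ 2 = 0.0750.
Na2O fraction = (0.0750 × 61.979) / 275.911 = 4.648/275.911 = 0.0168.

1.68 wt%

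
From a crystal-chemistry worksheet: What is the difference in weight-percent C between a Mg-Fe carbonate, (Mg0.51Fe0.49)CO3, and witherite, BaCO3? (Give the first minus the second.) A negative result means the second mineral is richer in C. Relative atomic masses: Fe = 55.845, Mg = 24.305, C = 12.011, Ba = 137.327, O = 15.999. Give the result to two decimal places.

5.95 percentage points

M((Mg0.51Fe0.49)CO3) = 99.768 g/mol, so wt% C = 12.011/99.768 × 100 = 12.04%.
M(BaCO3) = 197.335 g/mol, so wt% C = 12.011/197.335 × 100 = 6.09%.
12.04 − 6.09 = 5.95 pp.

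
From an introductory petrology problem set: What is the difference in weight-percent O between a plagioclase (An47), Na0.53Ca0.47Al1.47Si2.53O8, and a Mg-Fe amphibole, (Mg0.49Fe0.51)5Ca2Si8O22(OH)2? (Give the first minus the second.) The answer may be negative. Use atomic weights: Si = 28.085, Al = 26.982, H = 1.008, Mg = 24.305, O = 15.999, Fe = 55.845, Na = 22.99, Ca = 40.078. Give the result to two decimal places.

4.44 percentage points

First mineral: 127.992 g O in 269.732 g formula = 47.45 wt% O.
Second mineral: 383.976 g O in 892.780 g formula = 43.01 wt% O.
47.45% − 43.01% gives a difference of 4.44 percentage points.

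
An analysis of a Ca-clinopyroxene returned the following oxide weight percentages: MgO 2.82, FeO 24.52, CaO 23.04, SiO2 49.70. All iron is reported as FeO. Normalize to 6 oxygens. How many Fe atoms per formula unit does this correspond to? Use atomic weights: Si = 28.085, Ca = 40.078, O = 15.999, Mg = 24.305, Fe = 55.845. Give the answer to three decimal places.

MgO (M=40.304): mol = 0.06997; Mg = 0.06997, O = 0.06997.
FeO (M=71.844): mol = 0.34130; Fe = 0.34130, O = 0.34130.
CaO (M=56.077): mol = 0.41086; Ca = 0.41086, O = 0.41086.
SiO2 (M=60.083): mol = 0.82719; Si = 0.82719, O = 1.65438.
ΣO = 2.47651; factor = 6/ΣO = 2.42276.
Fe apfu = 0.34130 × 2.42276 = 0.827.

0.827 Fe apfu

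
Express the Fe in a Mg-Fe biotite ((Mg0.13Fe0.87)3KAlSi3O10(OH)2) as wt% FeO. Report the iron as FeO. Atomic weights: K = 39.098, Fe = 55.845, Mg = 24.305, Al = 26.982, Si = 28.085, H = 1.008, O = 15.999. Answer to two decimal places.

Molar mass of (Mg0.13Fe0.87)3KAlSi3O10(OH)2 = 0.39*24.305 + 2.61*55.845 + 1*39.098 + 1*26.982 + 3*28.085 + 12*15.999 + 2*1.008 = 499.573 g/mol.
Each formula unit contains 2.61 Fe, equivalent to 2.61/1 = 2.6100 mol FeO.
M(FeO) = 1×55.845 + 1×15.999 = 71.844 g/mol.
Mass of FeO per formula unit = 2.6100 × 71.844 = 187.513 g.
FeO wt% = 187.513 / 499.573 × 100 = 37.53%.

37.53 wt%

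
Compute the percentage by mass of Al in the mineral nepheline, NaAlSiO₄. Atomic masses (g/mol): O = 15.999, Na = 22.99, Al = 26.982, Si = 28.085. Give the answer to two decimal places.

Molar mass of NaAlSiO₄: 1×22.99 + 1×26.982 + 1×28.085 + 4×15.999 = 142.053 g/mol.
Mass of Al per formula unit: 1 × 26.982 = 26.982 g.
Weight fraction Al = 26.982 / 142.053 = 0.1899.

18.99 wt%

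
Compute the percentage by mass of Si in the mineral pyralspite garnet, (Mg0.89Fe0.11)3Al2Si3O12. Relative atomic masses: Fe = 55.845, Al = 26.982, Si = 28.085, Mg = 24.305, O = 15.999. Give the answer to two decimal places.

Molar mass of (Mg0.89Fe0.11)3Al2Si3O12: 2.67·24.305 + 0.33·55.845 + 2·26.982 + 3·28.085 + 12·15.999 = 413.530 g/mol.
Mass of Si per formula unit: 3 × 28.085 = 84.255 g.
Weight fraction Si = 84.255 / 413.530 = 0.2037.

20.37 weight percent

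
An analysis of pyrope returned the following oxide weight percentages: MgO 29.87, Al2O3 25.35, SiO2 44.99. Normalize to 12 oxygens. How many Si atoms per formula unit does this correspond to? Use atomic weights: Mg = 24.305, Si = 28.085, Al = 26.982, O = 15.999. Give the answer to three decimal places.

3.011 Si apfu

MgO (M=40.304): mol = 0.74112; Mg = 0.74112, O = 0.74112.
Al2O3 (M=101.961): mol = 0.24862; Al = 0.49724, O = 0.74586.
SiO2 (M=60.083): mol = 0.74880; Si = 0.74880, O = 1.49760.
ΣO = 2.98458; factor = 12/ΣO = 4.02067.
Si apfu = 0.74880 × 4.02067 = 3.011.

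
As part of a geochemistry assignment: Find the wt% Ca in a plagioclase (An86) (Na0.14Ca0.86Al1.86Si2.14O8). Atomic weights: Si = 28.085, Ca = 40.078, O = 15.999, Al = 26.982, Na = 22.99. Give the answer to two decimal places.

Formula mass = 0.14×22.99 + 0.86×40.078 + 1.86×26.982 + 2.14×28.085 + 8×15.999 = 275.966 g/mol, of which 34.467 g is Ca.
So Ca makes up 34.467/275.966 = 0.1249 of the mass, i.e. 12.49%.

12.49 weight percent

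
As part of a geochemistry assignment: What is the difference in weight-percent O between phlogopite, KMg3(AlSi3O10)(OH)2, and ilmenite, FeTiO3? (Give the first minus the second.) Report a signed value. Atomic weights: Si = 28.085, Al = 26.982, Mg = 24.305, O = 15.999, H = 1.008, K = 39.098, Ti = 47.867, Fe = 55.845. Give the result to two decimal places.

M(KMg3(AlSi3O10)(OH)2) = 417.254 g/mol, so wt% O = 191.988/417.254 × 100 = 46.01%.
M(FeTiO3) = 151.709 g/mol, so wt% O = 47.997/151.709 × 100 = 31.64%.
46.01 − 31.64 = 14.37 pp.

14.37 percentage points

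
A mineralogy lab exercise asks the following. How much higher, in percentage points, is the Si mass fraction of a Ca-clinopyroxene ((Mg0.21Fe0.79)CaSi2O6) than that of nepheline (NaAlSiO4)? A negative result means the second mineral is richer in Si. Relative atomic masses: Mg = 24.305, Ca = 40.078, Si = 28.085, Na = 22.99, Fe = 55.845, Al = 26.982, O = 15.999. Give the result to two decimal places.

3.49 percentage points

Si in (Mg0.21Fe0.79)CaSi2O6: molar mass 241.464 g/mol; 2×28.085 = 56.170 g → 23.26 wt%.
Si in NaAlSiO4: molar mass 142.053 g/mol; 1×28.085 = 28.085 g → 19.77 wt%.
Difference = 23.26 − 19.77 = 3.49 percentage points.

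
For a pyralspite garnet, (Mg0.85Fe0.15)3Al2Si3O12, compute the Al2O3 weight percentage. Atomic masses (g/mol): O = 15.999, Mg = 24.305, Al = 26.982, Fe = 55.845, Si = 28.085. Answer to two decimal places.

M((Mg0.85Fe0.15)3Al2Si3O12) = 417.315 g/mol; M(Al2O3) = 101.961 g/mol.
Moles Al2O3 per formula unit = 2 Al ÷ 2 = 1.0000.
Al2O3 fraction = (1.0000 × 101.961) / 417.315 = 101.961/417.315 = 0.2443.

24.43 wt%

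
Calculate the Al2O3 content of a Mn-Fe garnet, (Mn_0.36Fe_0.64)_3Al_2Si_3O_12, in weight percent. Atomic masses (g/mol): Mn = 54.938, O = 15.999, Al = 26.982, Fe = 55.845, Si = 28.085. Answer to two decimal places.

20.53 wt%

Molar mass of (Mn_0.36Fe_0.64)_3Al_2Si_3O_12 = 1.08·54.938 + 1.92·55.845 + 2·26.982 + 3·28.085 + 12·15.999 = 496.762 g/mol.
Each formula unit contains 2 Al, equivalent to 2/2 = 1.0000 mol Al2O3.
M(Al2O3) = 2×26.982 + 3×15.999 = 101.961 g/mol.
Mass of Al2O3 per formula unit = 1.0000 × 101.961 = 101.961 g.
Al2O3 wt% = 101.961 / 496.762 × 100 = 20.53%.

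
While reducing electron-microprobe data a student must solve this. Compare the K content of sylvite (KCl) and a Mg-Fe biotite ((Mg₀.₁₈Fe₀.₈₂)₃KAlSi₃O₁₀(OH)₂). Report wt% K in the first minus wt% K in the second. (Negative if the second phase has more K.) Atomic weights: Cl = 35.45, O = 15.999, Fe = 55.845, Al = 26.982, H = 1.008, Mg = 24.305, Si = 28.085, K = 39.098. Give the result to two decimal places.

First mineral: 39.098 g K in 74.548 g formula = 52.45 wt% K.
Second mineral: 39.098 g K in 494.842 g formula = 7.90 wt% K.
52.45% − 7.90% gives a difference of 44.55 percentage points.

44.55 percentage points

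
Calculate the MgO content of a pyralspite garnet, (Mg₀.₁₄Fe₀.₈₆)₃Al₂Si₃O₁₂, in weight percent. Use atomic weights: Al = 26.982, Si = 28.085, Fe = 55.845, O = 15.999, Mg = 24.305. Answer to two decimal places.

M((Mg₀.₁₄Fe₀.₈₆)₃Al₂Si₃O₁₂) = 484.495 g/mol; M(MgO) = 40.304 g/mol.
Moles MgO per formula unit = 0.42 Mg ÷ 1 = 0.4200.
MgO fraction = (0.4200 × 40.304) / 484.495 = 16.928/484.495 = 0.0349.

3.49 wt%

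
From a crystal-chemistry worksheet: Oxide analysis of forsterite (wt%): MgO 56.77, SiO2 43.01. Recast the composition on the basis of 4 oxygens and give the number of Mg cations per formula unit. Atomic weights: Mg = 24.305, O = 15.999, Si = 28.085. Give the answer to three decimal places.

1.984 Mg apfu

MgO (M=40.304): mol = 1.40855; Mg = 1.40855, O = 1.40855.
SiO2 (M=60.083): mol = 0.71584; Si = 0.71584, O = 1.43168.
ΣO = 2.84023; factor = 4/ΣO = 1.40834.
Mg apfu = 1.40855 × 1.40834 = 1.984.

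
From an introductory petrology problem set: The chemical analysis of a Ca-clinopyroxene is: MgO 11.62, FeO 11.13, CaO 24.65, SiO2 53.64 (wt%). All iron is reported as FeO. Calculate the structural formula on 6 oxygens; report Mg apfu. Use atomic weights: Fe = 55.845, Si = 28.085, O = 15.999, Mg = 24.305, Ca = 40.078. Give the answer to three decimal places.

0.648 Mg apfu

MgO (M=40.304): mol = 0.28831; Mg = 0.28831, O = 0.28831.
FeO (M=71.844): mol = 0.15492; Fe = 0.15492, O = 0.15492.
CaO (M=56.077): mol = 0.43957; Ca = 0.43957, O = 0.43957.
SiO2 (M=60.083): mol = 0.89277; Si = 0.89277, O = 1.78554.
ΣO = 2.66834; factor = 6/ΣO = 2.24859.
Mg apfu = 0.28831 × 2.24859 = 0.648.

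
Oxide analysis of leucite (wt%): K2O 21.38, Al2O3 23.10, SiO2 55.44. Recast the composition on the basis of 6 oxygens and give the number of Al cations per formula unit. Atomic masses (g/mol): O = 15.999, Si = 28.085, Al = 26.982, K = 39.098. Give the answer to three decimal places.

0.988 Al apfu

K2O: 21.38/94.195 = 0.22698 mol → 0.45396 mol K, 0.22698 mol O.
Al2O3: 23.10/101.961 = 0.22656 mol → 0.45312 mol Al, 0.67968 mol O.
SiO2: 55.44/60.083 = 0.92272 mol → 0.92272 mol Si, 1.84544 mol O.
Total oxygen = 2.75210 mol. Normalization factor = 6/2.75210 = 2.18015.
Al per 6 O = 0.45312 × 2.18015 = 0.988.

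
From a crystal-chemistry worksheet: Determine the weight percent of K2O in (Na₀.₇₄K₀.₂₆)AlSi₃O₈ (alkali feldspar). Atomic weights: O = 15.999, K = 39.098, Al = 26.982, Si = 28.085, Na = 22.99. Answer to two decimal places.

4.60 wt%

Formula mass = 266.407 g/mol.
0.26 K → 0.1300 mol K2O per formula unit; M(K2O) = 94.195, so K2O mass = 12.245 g.
12.245/266.407 × 100 = 4.60 wt%.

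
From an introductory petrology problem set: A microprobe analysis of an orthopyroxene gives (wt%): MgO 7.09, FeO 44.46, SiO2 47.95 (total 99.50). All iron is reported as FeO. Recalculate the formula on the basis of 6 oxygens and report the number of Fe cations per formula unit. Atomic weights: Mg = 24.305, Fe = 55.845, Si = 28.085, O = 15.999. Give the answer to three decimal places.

7.09 wt% MgO ÷ 40.304 g/mol = 0.17591 mol, giving 0.17591 Mg and 0.17591 O.
44.46 wt% FeO ÷ 71.844 g/mol = 0.61884 mol, giving 0.61884 Fe and 0.61884 O.
47.95 wt% SiO2 ÷ 60.083 g/mol = 0.79806 mol, giving 0.79806 Si and 1.59612 O.
Oxygen sums to 2.39087; scaling by 6/2.39087 = 2.50955 puts the formula on 6 O.
Fe: 0.61884 × 2.50955 = 1.553 atoms per formula unit.

1.553 Fe apfu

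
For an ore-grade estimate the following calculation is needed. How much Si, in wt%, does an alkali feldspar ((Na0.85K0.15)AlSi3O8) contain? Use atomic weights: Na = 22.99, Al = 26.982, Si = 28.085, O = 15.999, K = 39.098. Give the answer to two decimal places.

Formula mass = 0.85·22.99 + 0.15·39.098 + 1·26.982 + 3·28.085 + 8·15.999 = 264.635 g/mol, of which 84.255 g is Si.
So Si makes up 84.255/264.635 = 0.3184 of the mass, i.e. 31.84%.

31.84 wt%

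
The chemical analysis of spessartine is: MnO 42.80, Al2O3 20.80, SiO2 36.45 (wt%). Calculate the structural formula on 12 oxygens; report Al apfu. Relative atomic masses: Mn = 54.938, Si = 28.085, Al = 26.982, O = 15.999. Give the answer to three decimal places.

42.80 wt% MnO ÷ 70.937 g/mol = 0.60335 mol, giving 0.60335 Mn and 0.60335 O.
20.80 wt% Al2O3 ÷ 101.961 g/mol = 0.20400 mol, giving 0.40800 Al and 0.61200 O.
36.45 wt% SiO2 ÷ 60.083 g/mol = 0.60666 mol, giving 0.60666 Si and 1.21332 O.
Oxygen sums to 2.42867; scaling by 12/2.42867 = 4.94098 puts the formula on 12 O.
Al: 0.40800 × 4.94098 = 2.016 atoms per formula unit.

2.016 Al apfu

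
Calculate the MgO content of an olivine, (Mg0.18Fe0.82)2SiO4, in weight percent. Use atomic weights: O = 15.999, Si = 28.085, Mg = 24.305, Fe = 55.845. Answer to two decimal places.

Molar mass of (Mg0.18Fe0.82)2SiO4 = 0.36*24.305 + 1.64*55.845 + 1*28.085 + 4*15.999 = 192.417 g/mol.
Each formula unit contains 0.36 Mg, equivalent to 0.36/1 = 0.3600 mol MgO.
M(MgO) = 1×24.305 + 1×15.999 = 40.304 g/mol.
Mass of MgO per formula unit = 0.3600 × 40.304 = 14.509 g.
MgO wt% = 14.509 / 192.417 × 100 = 7.54%.

7.54 wt%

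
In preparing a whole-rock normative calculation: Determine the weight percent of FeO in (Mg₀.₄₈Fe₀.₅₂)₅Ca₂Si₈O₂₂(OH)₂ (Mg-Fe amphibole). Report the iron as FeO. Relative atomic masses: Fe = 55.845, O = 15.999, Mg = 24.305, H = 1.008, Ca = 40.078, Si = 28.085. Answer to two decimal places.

Formula mass = 894.357 g/mol.
2.60 Fe → 2.6000 mol FeO per formula unit; M(FeO) = 71.844, so FeO mass = 186.794 g.
186.794/894.357 × 100 = 20.89 wt%.

20.89 wt%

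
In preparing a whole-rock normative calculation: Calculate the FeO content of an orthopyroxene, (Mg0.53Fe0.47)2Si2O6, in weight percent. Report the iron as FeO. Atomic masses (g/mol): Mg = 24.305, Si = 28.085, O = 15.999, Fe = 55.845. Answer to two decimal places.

M((Mg0.53Fe0.47)2Si2O6) = 230.422 g/mol; M(FeO) = 71.844 g/mol.
Moles FeO per formula unit = 0.94 Fe ÷ 1 = 0.9400.
FeO fraction = (0.9400 × 71.844) / 230.422 = 67.533/230.422 = 0.2931.

29.31 wt%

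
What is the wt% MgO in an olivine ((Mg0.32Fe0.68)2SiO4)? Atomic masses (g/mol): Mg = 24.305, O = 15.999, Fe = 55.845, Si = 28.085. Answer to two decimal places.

M((Mg0.32Fe0.68)2SiO4) = 183.585 g/mol; M(MgO) = 40.304 g/mol.
Moles MgO per formula unit = 0.64 Mg ÷ 1 = 0.6400.
MgO fraction = (0.6400 × 40.304) / 183.585 = 25.795/183.585 = 0.1405.

14.05 wt%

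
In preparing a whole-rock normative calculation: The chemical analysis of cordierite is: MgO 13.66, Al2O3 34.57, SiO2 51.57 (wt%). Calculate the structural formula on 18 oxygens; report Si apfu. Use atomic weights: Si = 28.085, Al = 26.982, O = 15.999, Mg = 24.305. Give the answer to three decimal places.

5.028 Si apfu

MgO (M=40.304): mol = 0.33892; Mg = 0.33892, O = 0.33892.
Al2O3 (M=101.961): mol = 0.33905; Al = 0.67810, O = 1.01715.
SiO2 (M=60.083): mol = 0.85831; Si = 0.85831, O = 1.71662.
ΣO = 3.07269; factor = 18/ΣO = 5.85806.
Si apfu = 0.85831 × 5.85806 = 5.028.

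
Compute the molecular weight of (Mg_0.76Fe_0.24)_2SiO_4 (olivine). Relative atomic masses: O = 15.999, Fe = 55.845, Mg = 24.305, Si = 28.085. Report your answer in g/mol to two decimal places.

The formula mass is the sum 1.52(24.305) + 0.48(55.845) + 1(28.085) + 4(15.999).

155.83 g/mol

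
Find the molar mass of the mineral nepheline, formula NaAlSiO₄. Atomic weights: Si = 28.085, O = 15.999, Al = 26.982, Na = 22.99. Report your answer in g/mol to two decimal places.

142.05 g/mol

M = 1(22.99) + 1(26.982) + 1(28.085) + 4(15.999)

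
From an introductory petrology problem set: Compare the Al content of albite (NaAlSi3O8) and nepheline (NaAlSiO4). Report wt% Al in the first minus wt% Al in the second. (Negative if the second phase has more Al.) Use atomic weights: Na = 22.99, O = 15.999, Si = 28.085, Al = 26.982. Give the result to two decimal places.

-8.70 percentage points

First mineral: 26.982 g Al in 262.219 g formula = 10.29 wt% Al.
Second mineral: 26.982 g Al in 142.053 g formula = 18.99 wt% Al.
10.29% − 18.99% gives a difference of -8.70 percentage points.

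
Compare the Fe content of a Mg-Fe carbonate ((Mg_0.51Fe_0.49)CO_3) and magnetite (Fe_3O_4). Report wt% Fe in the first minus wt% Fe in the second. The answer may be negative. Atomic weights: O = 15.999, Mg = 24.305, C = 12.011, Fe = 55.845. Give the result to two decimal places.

Fe in (Mg_0.51Fe_0.49)CO_3: molar mass 99.768 g/mol; 0.49×55.845 = 27.364 g → 27.43 wt%.
Fe in Fe_3O_4: molar mass 231.531 g/mol; 3×55.845 = 167.535 g → 72.36 wt%.
Difference = 27.43 − 72.36 = -44.93 percentage points.

-44.93 percentage points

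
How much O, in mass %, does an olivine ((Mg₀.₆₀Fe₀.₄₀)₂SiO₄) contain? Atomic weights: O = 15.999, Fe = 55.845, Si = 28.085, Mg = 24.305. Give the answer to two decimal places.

38.57 mass %

M((Mg₀.₆₀Fe₀.₄₀)₂SiO₄) = 165.923 g/mol.
O contributes 4 × 15.999 = 63.996 g per mole.
63.996/165.923 = 0.3857 → 38.57%.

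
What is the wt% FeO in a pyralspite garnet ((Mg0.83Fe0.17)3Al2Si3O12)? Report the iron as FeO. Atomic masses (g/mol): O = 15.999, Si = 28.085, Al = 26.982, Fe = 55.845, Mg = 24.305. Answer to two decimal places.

8.74 wt%

Formula mass = 419.207 g/mol.
0.51 Fe → 0.5100 mol FeO per formula unit; M(FeO) = 71.844, so FeO mass = 36.640 g.
36.640/419.207 × 100 = 8.74 wt%.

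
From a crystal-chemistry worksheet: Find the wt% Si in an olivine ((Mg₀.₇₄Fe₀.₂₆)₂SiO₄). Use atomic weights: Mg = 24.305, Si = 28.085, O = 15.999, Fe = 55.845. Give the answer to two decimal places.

M((Mg₀.₇₄Fe₀.₂₆)₂SiO₄) = 157.092 g/mol.
Si contributes 1 × 28.085 = 28.085 g per mole.
28.085/157.092 = 0.1788 → 17.88%.

17.88 weight percent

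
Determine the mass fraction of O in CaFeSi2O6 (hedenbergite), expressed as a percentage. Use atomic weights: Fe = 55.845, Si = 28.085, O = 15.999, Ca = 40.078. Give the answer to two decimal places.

M(CaFeSi2O6) = 248.087 g/mol.
O contributes 6 × 15.999 = 95.994 g per mole.
95.994/248.087 = 0.3869 → 38.69%.

38.69 mass %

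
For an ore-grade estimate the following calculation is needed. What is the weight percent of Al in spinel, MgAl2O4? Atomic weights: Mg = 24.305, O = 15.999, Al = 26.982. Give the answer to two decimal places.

37.93 weight percent

Formula mass = 1×24.305 + 2×26.982 + 4×15.999 = 142.265 g/mol, of which 53.964 g is Al.
So Al makes up 53.964/142.265 = 0.3793 of the mass, i.e. 37.93%.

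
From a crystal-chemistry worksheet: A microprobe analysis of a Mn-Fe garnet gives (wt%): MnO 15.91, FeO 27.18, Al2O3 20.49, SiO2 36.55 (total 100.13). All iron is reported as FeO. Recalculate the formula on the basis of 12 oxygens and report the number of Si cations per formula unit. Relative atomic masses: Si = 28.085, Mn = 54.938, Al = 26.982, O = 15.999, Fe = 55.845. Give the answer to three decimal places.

MnO (M=70.937): mol = 0.22428; Mn = 0.22428, O = 0.22428.
FeO (M=71.844): mol = 0.37832; Fe = 0.37832, O = 0.37832.
Al2O3 (M=101.961): mol = 0.20096; Al = 0.40192, O = 0.60288.
SiO2 (M=60.083): mol = 0.60833; Si = 0.60833, O = 1.21666.
ΣO = 2.42214; factor = 12/ΣO = 4.95430.
Si apfu = 0.60833 × 4.95430 = 3.014.

3.014 Si apfu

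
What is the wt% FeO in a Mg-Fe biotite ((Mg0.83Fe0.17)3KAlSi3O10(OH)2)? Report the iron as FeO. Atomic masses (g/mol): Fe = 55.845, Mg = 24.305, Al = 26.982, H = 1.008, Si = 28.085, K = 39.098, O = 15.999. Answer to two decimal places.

Formula mass = 433.339 g/mol.
0.51 Fe → 0.5100 mol FeO per formula unit; M(FeO) = 71.844, so FeO mass = 36.640 g.
36.640/433.339 × 100 = 8.46 wt%.

8.46 wt%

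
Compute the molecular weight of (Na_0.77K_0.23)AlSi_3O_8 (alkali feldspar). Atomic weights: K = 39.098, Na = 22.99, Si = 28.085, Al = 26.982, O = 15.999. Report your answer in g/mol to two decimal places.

265.92 g/mol

The formula mass is the sum 0.77·22.99 + 0.23·39.098 + 1·26.982 + 3·28.085 + 8·15.999.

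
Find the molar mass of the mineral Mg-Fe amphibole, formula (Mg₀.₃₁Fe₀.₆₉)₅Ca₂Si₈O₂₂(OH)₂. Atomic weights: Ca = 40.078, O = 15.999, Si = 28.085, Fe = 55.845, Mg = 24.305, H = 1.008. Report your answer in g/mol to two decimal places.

921.17 g/mol

M = 1.55×24.305 + 3.45×55.845 + 2×40.078 + 8×28.085 + 24×15.999 + 2×1.008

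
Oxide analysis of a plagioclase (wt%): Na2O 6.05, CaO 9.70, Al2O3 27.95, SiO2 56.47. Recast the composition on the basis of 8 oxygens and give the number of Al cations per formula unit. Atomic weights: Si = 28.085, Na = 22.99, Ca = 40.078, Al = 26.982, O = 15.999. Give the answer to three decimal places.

6.05 wt% Na2O ÷ 61.979 g/mol = 0.09761 mol, giving 0.19522 Na and 0.09761 O.
9.70 wt% CaO ÷ 56.077 g/mol = 0.17298 mol, giving 0.17298 Ca and 0.17298 O.
27.95 wt% Al2O3 ÷ 101.961 g/mol = 0.27412 mol, giving 0.54824 Al and 0.82236 O.
56.47 wt% SiO2 ÷ 60.083 g/mol = 0.93987 mol, giving 0.93987 Si and 1.87974 O.
Oxygen sums to 2.97269; scaling by 8/2.97269 = 2.69117 puts the formula on 8 O.
Al: 0.54824 × 2.69117 = 1.475 atoms per formula unit.

1.475 Al apfu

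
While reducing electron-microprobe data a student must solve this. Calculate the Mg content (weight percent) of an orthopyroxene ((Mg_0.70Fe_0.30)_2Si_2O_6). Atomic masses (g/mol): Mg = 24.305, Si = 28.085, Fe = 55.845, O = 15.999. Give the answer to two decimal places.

Formula mass = 1.40·24.305 + 0.60·55.845 + 2·28.085 + 6·15.999 = 219.698 g/mol, of which 34.027 g is Mg.
So Mg makes up 34.027/219.698 = 0.1549 of the mass, i.e. 15.49%.

15.49 weight percent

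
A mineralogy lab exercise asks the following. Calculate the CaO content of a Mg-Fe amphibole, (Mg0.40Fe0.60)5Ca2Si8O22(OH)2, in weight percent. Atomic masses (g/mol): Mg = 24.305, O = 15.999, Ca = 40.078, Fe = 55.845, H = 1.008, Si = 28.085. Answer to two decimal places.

Formula mass = 906.973 g/mol.
2 Ca → 2.0000 mol CaO per formula unit; M(CaO) = 56.077, so CaO mass = 112.154 g.
112.154/906.973 × 100 = 12.37 wt%.

12.37 wt%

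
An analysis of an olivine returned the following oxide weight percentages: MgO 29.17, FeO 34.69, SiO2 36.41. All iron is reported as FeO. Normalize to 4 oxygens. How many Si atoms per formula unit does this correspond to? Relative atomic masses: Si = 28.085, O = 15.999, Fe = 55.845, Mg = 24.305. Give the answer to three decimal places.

1.002 Si apfu

MgO: 29.17/40.304 = 0.72375 mol → 0.72375 mol Mg, 0.72375 mol O.
FeO: 34.69/71.844 = 0.48285 mol → 0.48285 mol Fe, 0.48285 mol O.
SiO2: 36.41/60.083 = 0.60600 mol → 0.60600 mol Si, 1.21200 mol O.
Total oxygen = 2.41860 mol. Normalization factor = 4/2.41860 = 1.65385.
Si per 4 O = 0.60600 × 1.65385 = 1.002.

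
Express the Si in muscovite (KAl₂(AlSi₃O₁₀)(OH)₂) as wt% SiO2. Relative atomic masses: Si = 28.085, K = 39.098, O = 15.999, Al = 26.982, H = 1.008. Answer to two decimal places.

Molar mass of KAl₂(AlSi₃O₁₀)(OH)₂ = 1×39.098 + 3×26.982 + 3×28.085 + 12×15.999 + 2×1.008 = 398.303 g/mol.
Each formula unit contains 3 Si, equivalent to 3/1 = 3.0000 mol SiO2.
M(SiO2) = 1×28.085 + 2×15.999 = 60.083 g/mol.
Mass of SiO2 per formula unit = 3.0000 × 60.083 = 180.249 g.
SiO2 wt% = 180.249 / 398.303 × 100 = 45.25%.

45.25 wt%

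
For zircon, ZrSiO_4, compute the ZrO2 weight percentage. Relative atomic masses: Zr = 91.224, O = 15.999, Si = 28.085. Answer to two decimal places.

67.22 wt%

M(ZrSiO_4) = 183.305 g/mol; M(ZrO2) = 123.222 g/mol.
Moles ZrO2 per formula unit = 1 Zr ÷ 1 = 1.0000.
ZrO2 fraction = (1.0000 × 123.222) / 183.305 = 123.222/183.305 = 0.6722.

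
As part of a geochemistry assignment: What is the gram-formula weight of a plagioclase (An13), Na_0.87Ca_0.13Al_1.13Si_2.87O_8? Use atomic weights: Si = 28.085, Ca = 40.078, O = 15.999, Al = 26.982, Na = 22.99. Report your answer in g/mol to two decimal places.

M = 0.87×22.99 + 0.13×40.078 + 1.13×26.982 + 2.87×28.085 + 8×15.999

264.30 g/mol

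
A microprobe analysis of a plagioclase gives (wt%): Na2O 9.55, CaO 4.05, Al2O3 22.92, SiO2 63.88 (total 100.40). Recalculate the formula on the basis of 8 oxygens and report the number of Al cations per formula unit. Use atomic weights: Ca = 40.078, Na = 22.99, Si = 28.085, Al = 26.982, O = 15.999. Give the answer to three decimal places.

1.188 Al apfu

9.55 wt% Na2O ÷ 61.979 g/mol = 0.15408 mol, giving 0.30816 Na and 0.15408 O.
4.05 wt% CaO ÷ 56.077 g/mol = 0.07222 mol, giving 0.07222 Ca and 0.07222 O.
22.92 wt% Al2O3 ÷ 101.961 g/mol = 0.22479 mol, giving 0.44958 Al and 0.67437 O.
63.88 wt% SiO2 ÷ 60.083 g/mol = 1.06320 mol, giving 1.06320 Si and 2.12640 O.
Oxygen sums to 3.02707; scaling by 8/3.02707 = 2.64282 puts the formula on 8 O.
Al: 0.44958 × 2.64282 = 1.188 atoms per formula unit.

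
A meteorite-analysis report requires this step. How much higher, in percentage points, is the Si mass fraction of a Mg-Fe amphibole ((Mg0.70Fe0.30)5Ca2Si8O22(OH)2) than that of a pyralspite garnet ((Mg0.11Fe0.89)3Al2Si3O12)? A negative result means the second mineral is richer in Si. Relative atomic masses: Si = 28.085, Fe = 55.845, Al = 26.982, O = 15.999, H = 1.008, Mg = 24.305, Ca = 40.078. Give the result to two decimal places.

8.85 percentage points

Si in (Mg0.70Fe0.30)5Ca2Si8O22(OH)2: molar mass 859.663 g/mol; 8×28.085 = 224.680 g → 26.14 wt%.
Si in (Mg0.11Fe0.89)3Al2Si3O12: molar mass 487.334 g/mol; 3×28.085 = 84.255 g → 17.29 wt%.
Difference = 26.14 − 17.29 = 8.85 percentage points.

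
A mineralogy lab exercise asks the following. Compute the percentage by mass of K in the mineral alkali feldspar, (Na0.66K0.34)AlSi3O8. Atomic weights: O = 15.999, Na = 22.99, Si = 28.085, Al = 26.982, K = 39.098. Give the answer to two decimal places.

Formula mass = 0.66*22.99 + 0.34*39.098 + 1*26.982 + 3*28.085 + 8*15.999 = 267.696 g/mol, of which 13.293 g is K.
So K makes up 13.293/267.696 = 0.0497 of the mass, i.e. 4.97%.

4.97 wt%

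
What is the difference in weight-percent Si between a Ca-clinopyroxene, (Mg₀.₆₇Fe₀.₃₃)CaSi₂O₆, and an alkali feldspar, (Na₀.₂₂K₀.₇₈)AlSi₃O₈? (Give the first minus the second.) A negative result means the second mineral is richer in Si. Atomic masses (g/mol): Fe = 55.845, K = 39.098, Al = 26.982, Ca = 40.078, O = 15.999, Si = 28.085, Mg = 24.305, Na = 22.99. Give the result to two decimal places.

First mineral: 56.170 g Si in 226.955 g formula = 24.75 wt% Si.
Second mineral: 84.255 g Si in 274.783 g formula = 30.66 wt% Si.
24.75% − 30.66% gives a difference of -5.91 percentage points.

-5.91 percentage points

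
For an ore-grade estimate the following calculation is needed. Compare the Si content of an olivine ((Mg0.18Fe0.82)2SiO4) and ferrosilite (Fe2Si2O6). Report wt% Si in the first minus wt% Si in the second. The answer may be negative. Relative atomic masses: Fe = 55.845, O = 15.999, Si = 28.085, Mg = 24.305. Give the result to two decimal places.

-6.69 percentage points

First mineral: 28.085 g Si in 192.417 g formula = 14.60 wt% Si.
Second mineral: 56.170 g Si in 263.854 g formula = 21.29 wt% Si.
14.60% − 21.29% gives a difference of -6.69 percentage points.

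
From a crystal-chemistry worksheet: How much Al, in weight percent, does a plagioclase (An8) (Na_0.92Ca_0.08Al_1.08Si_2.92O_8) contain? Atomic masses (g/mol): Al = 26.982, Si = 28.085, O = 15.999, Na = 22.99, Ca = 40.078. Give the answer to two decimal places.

Molar mass of Na_0.92Ca_0.08Al_1.08Si_2.92O_8: 0.92·22.99 + 0.08·40.078 + 1.08·26.982 + 2.92·28.085 + 8·15.999 = 263.498 g/mol.
Mass of Al per formula unit: 1.08 × 26.982 = 29.141 g.
Weight fraction Al = 29.141 / 263.498 = 0.1106.

11.06 weight percent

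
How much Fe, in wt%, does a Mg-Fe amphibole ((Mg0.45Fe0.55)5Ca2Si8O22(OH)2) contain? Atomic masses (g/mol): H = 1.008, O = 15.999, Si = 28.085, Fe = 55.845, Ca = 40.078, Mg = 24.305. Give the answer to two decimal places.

17.08 wt%

Formula mass = 2.25*24.305 + 2.75*55.845 + 2*40.078 + 8*28.085 + 24*15.999 + 2*1.008 = 899.088 g/mol, of which 153.574 g is Fe.
So Fe makes up 153.574/899.088 = 0.1708 of the mass, i.e. 17.08%.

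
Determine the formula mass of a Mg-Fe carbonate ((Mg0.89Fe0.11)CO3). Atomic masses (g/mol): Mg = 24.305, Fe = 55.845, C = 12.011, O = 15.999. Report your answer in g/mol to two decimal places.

87.78 g/mol

M = 0.89×24.305 + 0.11×55.845 + 1×12.011 + 3×15.999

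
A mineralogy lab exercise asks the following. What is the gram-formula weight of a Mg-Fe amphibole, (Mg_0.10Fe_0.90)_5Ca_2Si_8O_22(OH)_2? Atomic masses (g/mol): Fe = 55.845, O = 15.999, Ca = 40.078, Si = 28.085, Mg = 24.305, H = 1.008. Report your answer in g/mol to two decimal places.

954.28 g/mol

Mg: 0.50 × 24.305 = 12.1525
Fe: 4.50 × 55.845 = 251.3025
Ca: 2 × 40.078 = 80.1560
Si: 8 × 28.085 = 224.6800
O: 24 × 15.999 = 383.9760
H: 2 × 1.008 = 2.0160
Summing the contributions gives the formula mass.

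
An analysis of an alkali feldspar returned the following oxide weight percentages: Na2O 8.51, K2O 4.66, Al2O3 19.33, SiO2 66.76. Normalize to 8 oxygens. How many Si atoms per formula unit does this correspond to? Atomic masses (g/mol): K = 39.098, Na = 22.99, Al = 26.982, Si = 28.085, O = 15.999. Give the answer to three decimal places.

8.51 wt% Na2O ÷ 61.979 g/mol = 0.13730 mol, giving 0.27460 Na and 0.13730 O.
4.66 wt% K2O ÷ 94.195 g/mol = 0.04947 mol, giving 0.09894 K and 0.04947 O.
19.33 wt% Al2O3 ÷ 101.961 g/mol = 0.18958 mol, giving 0.37916 Al and 0.56874 O.
66.76 wt% SiO2 ÷ 60.083 g/mol = 1.11113 mol, giving 1.11113 Si and 2.22226 O.
Oxygen sums to 2.97777; scaling by 8/2.97777 = 2.68657 puts the formula on 8 O.
Si: 1.11113 × 2.68657 = 2.985 atoms per formula unit.

2.985 Si apfu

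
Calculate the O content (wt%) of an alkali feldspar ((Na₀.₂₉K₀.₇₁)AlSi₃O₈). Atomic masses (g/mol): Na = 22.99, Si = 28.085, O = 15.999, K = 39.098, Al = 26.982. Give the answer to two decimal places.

Formula mass = 0.29×22.99 + 0.71×39.098 + 1×26.982 + 3×28.085 + 8×15.999 = 273.656 g/mol, of which 127.992 g is O.
So O makes up 127.992/273.656 = 0.4677 of the mass, i.e. 46.77%.

46.77 wt%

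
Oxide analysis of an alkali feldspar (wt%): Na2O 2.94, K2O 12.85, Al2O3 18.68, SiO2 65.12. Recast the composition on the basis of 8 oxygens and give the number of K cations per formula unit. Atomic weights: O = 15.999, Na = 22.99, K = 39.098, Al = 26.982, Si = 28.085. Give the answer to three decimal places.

0.752 K apfu

Na2O: 2.94/61.979 = 0.04744 mol → 0.09488 mol Na, 0.04744 mol O.
K2O: 12.85/94.195 = 0.13642 mol → 0.27284 mol K, 0.13642 mol O.
Al2O3: 18.68/101.961 = 0.18321 mol → 0.36642 mol Al, 0.54963 mol O.
SiO2: 65.12/60.083 = 1.08383 mol → 1.08383 mol Si, 2.16766 mol O.
Total oxygen = 2.90115 mol. Normalization factor = 8/2.90115 = 2.75753.
K per 8 O = 0.27284 × 2.75753 = 0.752.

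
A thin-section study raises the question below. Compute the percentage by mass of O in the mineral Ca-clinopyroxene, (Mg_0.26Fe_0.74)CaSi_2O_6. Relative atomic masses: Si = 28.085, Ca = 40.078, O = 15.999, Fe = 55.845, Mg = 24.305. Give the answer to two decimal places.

40.02 weight percent

Molar mass of (Mg_0.26Fe_0.74)CaSi_2O_6: 0.26×24.305 + 0.74×55.845 + 1×40.078 + 2×28.085 + 6×15.999 = 239.887 g/mol.
Mass of O per formula unit: 6 × 15.999 = 95.994 g.
Weight fraction O = 95.994 / 239.887 = 0.4002.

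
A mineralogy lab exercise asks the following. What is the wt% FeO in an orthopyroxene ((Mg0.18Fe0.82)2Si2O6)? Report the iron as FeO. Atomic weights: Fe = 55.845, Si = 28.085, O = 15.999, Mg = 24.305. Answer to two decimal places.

M((Mg0.18Fe0.82)2Si2O6) = 252.500 g/mol; M(FeO) = 71.844 g/mol.
Moles FeO per formula unit = 1.64 Fe ÷ 1 = 1.6400.
FeO fraction = (1.6400 × 71.844) / 252.500 = 117.824/252.500 = 0.4666.

46.66 wt%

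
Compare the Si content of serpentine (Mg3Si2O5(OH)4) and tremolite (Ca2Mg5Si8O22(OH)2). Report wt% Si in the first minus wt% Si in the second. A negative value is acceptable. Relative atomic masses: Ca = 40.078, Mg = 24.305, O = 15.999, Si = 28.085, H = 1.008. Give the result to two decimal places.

-7.39 percentage points

M(Mg3Si2O5(OH)4) = 277.108 g/mol, so wt% Si = 56.170/277.108 × 100 = 20.27%.
M(Ca2Mg5Si8O22(OH)2) = 812.353 g/mol, so wt% Si = 224.680/812.353 × 100 = 27.66%.
20.27 − 27.66 = -7.39 pp.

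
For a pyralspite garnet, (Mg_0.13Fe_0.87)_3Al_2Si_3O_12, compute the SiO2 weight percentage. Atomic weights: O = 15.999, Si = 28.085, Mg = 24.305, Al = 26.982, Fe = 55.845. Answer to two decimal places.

37.13 wt%

Formula mass = 485.441 g/mol.
3 Si → 3.0000 mol SiO2 per formula unit; M(SiO2) = 60.083, so SiO2 mass = 180.249 g.
180.249/485.441 × 100 = 37.13 wt%.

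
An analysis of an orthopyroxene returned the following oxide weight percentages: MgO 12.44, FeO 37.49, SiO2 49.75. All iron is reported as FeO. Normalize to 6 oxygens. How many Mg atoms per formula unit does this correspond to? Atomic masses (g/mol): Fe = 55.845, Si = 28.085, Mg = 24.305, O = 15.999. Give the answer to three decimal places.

0.745 Mg apfu

MgO (M=40.304): mol = 0.30865; Mg = 0.30865, O = 0.30865.
FeO (M=71.844): mol = 0.52183; Fe = 0.52183, O = 0.52183.
SiO2 (M=60.083): mol = 0.82802; Si = 0.82802, O = 1.65604.
ΣO = 2.48652; factor = 6/ΣO = 2.41301.
Mg apfu = 0.30865 × 2.41301 = 0.745.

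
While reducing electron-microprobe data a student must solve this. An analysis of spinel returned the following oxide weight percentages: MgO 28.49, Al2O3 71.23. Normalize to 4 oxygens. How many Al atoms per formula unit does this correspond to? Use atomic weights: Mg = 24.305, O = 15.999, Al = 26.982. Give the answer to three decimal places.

MgO: 28.49/40.304 = 0.70688 mol → 0.70688 mol Mg, 0.70688 mol O.
Al2O3: 71.23/101.961 = 0.69860 mol → 1.39720 mol Al, 2.09580 mol O.
Total oxygen = 2.80268 mol. Normalization factor = 4/2.80268 = 1.42721.
Al per 4 O = 1.39720 × 1.42721 = 1.994.

1.994 Al apfu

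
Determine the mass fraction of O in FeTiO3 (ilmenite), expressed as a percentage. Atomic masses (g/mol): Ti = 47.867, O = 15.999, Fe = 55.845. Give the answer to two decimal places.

31.64 mass %

Formula mass = 1*55.845 + 1*47.867 + 3*15.999 = 151.709 g/mol, of which 47.997 g is O.
So O makes up 47.997/151.709 = 0.3164 of the mass, i.e. 31.64%.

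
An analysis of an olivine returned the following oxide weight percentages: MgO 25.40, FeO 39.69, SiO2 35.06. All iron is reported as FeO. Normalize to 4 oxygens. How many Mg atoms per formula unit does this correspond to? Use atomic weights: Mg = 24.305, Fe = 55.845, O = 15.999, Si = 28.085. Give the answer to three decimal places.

MgO: 25.40/40.304 = 0.63021 mol → 0.63021 mol Mg, 0.63021 mol O.
FeO: 39.69/71.844 = 0.55245 mol → 0.55245 mol Fe, 0.55245 mol O.
SiO2: 35.06/60.083 = 0.58353 mol → 0.58353 mol Si, 1.16706 mol O.
Total oxygen = 2.34972 mol. Normalization factor = 4/2.34972 = 1.70233.
Mg per 4 O = 0.63021 × 1.70233 = 1.073.

1.073 Mg apfu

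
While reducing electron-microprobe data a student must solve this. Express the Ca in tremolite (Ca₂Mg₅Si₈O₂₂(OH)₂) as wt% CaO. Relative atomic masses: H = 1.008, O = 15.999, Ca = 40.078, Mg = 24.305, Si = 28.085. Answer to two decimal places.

13.81 wt%

M(Ca₂Mg₅Si₈O₂₂(OH)₂) = 812.353 g/mol; M(CaO) = 56.077 g/mol.
Moles CaO per formula unit = 2 Ca ÷ 1 = 2.0000.
CaO fraction = (2.0000 × 56.077) / 812.353 = 112.154/812.353 = 0.1381.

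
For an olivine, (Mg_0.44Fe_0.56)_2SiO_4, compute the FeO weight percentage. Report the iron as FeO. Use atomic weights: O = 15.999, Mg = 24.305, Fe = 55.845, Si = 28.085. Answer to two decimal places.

45.71 wt%

Formula mass = 176.016 g/mol.
1.12 Fe → 1.1200 mol FeO per formula unit; M(FeO) = 71.844, so FeO mass = 80.465 g.
80.465/176.016 × 100 = 45.71 wt%.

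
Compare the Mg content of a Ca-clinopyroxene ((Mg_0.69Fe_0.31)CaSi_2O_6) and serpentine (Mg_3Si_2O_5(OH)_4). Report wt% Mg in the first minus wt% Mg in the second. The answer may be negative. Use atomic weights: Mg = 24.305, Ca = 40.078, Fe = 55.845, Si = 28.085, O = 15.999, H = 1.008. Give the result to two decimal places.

-18.90 percentage points

M((Mg_0.69Fe_0.31)CaSi_2O_6) = 226.324 g/mol, so wt% Mg = 16.770/226.324 × 100 = 7.41%.
M(Mg_3Si_2O_5(OH)_4) = 277.108 g/mol, so wt% Mg = 72.915/277.108 × 100 = 26.31%.
7.41 − 26.31 = -18.90 pp.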